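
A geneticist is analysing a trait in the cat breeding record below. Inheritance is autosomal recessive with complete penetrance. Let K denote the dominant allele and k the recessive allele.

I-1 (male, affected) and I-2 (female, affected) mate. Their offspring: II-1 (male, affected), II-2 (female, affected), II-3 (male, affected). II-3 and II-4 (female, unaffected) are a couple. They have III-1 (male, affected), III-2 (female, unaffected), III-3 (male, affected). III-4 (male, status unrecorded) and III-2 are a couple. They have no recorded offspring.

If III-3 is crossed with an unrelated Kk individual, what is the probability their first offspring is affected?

III-3 is affected, so III-3 is kk.
The cross gives 1/2 Kk : 1/2 kk, so P(offspring is affected) = 1/2.

1/2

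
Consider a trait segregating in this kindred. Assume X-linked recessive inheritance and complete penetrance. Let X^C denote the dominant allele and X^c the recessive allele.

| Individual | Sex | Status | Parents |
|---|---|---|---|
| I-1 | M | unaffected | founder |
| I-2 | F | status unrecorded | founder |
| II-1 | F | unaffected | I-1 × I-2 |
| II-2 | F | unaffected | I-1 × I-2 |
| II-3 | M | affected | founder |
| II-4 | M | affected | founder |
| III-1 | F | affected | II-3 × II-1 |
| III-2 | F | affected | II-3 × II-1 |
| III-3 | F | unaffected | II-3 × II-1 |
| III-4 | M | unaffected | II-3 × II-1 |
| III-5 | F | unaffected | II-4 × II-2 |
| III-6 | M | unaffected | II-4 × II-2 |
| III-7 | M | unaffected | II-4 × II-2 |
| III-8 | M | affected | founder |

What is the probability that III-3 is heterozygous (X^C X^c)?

III-3 is unaffected so carries C and received c from II-3 (X^c Y), so III-3 is X^C X^c, giving P(X^C X^c) = 1.

1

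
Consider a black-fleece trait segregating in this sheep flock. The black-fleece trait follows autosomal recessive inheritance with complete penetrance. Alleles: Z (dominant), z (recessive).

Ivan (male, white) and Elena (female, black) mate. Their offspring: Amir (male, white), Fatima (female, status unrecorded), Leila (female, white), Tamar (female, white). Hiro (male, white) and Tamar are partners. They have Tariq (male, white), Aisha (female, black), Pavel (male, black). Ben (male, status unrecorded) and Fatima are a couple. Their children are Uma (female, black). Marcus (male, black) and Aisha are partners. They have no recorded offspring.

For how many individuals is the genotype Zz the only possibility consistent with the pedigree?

4

Obligate heterozygotes: Amir is white so carries Z and received z from Elena (zz), so Amir is Zz; Leila is white so carries Z and received z from Elena (zz), so Leila is Zz; Tamar is white so carries Z and received z from Elena (zz), so Tamar is Zz; Hiro is white so carries Z and passed z to Aisha (zz), so Hiro is Zz.
Every other individual is either homozygous by phenotype or has at least one consistent homozygous assignment, so the count is 4.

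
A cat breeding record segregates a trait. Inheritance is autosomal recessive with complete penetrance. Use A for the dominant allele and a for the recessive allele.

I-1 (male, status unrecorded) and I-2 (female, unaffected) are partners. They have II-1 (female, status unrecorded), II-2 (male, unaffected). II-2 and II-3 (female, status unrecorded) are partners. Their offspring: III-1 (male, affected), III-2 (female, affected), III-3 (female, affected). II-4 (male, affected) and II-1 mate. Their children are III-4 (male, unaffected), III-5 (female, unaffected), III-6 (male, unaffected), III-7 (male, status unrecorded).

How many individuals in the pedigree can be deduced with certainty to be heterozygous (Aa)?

4

Obligate heterozygotes: II-2 is unaffected so carries A and passed a to III-1 (aa), so II-2 is Aa; III-4 is unaffected so carries A and received a from II-4 (aa), so III-4 is Aa; III-5 is unaffected so carries A and received a from II-4 (aa), so III-5 is Aa; III-6 is unaffected so carries A and received a from II-4 (aa), so III-6 is Aa.
Every other individual is either homozygous by phenotype or has at least one consistent homozygous assignment, so the count is 4.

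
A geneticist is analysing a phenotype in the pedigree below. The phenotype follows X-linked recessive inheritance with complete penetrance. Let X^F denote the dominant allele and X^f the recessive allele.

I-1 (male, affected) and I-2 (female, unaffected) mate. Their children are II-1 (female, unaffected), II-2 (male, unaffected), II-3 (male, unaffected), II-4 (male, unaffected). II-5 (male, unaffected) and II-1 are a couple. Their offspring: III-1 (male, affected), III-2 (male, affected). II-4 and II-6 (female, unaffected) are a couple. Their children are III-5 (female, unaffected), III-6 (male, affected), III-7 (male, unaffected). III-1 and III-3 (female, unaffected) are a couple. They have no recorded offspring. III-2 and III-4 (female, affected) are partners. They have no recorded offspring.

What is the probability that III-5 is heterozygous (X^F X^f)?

II-4 is unaffected, so II-4 is X^F Y.
II-6 is unaffected so carries F and passed f to III-6 (X^f Y), so II-6 is X^F X^f.
Their cross gives offspring ratios 1/2 X^F X^F : 1/2 X^F X^f. Conditioning on III-5 being unaffected, P(X^F X^f) = 1/2 / 1 = 1/2.

1/2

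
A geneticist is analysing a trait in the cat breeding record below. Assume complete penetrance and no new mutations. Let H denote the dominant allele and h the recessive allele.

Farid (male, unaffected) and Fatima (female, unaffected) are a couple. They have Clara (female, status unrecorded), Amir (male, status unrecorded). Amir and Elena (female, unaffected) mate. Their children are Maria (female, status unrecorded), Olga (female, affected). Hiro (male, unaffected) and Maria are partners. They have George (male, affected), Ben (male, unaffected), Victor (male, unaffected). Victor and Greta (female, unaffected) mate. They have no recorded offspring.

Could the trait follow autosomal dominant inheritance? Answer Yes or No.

No assignment of genotypes under autosomal dominant satisfies every parent–offspring relationship, so the pedigree is inconsistent.

No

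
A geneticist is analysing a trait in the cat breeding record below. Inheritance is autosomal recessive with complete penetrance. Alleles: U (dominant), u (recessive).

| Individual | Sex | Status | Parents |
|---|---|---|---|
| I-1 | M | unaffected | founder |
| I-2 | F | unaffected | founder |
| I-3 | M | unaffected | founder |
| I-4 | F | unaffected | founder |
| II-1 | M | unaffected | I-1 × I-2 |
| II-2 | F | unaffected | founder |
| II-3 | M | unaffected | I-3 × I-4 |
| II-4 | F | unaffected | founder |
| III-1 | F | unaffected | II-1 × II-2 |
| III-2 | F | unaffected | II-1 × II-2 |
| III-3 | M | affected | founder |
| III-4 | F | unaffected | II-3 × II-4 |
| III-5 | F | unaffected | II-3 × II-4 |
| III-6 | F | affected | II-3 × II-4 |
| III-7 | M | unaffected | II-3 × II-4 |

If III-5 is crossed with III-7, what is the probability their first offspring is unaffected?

8/9

II-3 is unaffected so carries U and passed u to III-6 (uu), so II-3 is Uu.
II-4 is unaffected so carries U and passed u to III-6 (uu), so II-4 is Uu.
III-5 is an unaffected offspring of II-3 (Uu) × II-4 (Uu), whose cross gives 1/4 UU : 1/2 Uu : 1/4 uu; conditioning on being unaffected, III-5 is UU with probability 1/3, Uu with probability 2/3.
III-7 is an unaffected offspring of II-3 (Uu) × II-4 (Uu), whose cross gives 1/4 UU : 1/2 Uu : 1/4 uu; conditioning on being unaffected, III-7 is UU with probability 1/3, Uu with probability 2/3.
Summing over parental genotype combinations, P(offspring is unaffected) = 1/9·1 + 2/9·1 + 2/9·1 + 4/9·3/4 = 8/9.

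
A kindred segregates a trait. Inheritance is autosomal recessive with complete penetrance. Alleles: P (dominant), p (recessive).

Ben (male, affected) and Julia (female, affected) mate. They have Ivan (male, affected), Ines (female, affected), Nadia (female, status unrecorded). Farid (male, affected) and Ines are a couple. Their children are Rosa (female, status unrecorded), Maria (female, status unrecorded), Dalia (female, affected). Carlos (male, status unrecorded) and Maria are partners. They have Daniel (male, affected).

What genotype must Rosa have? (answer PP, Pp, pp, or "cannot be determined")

From phenotype alone, Rosa is PP or Pp or pp.
Rosa received p from Farid (pp) and received p from Ines (pp), so Rosa is pp.

pp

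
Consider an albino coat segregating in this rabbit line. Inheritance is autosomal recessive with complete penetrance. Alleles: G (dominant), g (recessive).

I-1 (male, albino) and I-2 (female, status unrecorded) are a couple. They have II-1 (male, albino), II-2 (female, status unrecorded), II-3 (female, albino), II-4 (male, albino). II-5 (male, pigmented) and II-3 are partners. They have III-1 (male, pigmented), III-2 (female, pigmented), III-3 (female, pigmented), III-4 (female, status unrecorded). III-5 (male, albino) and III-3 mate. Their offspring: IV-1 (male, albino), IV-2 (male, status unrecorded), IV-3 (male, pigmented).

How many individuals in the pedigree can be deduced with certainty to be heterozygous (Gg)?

4

Obligate heterozygotes: III-1 is pigmented so carries G and received g from II-3 (gg), so III-1 is Gg; III-2 is pigmented so carries G and received g from II-3 (gg), so III-2 is Gg; III-3 is pigmented so carries G and received g from II-3 (gg), so III-3 is Gg; IV-3 is pigmented so carries G and received g from III-5 (gg), so IV-3 is Gg.
Every other individual is either homozygous by phenotype or has at least one consistent homozygous assignment, so the count is 4.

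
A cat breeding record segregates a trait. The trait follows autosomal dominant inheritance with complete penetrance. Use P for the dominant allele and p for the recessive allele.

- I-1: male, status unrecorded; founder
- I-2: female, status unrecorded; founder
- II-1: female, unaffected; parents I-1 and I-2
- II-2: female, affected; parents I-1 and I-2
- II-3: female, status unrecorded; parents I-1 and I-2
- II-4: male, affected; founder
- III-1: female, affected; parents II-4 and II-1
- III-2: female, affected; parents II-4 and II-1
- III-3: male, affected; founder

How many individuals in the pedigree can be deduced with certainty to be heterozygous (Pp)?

2

Obligate heterozygotes: III-1 is affected so carries P and received p from II-1 (pp), so III-1 is Pp; III-2 is affected so carries P and received p from II-1 (pp), so III-2 is Pp.
Every other individual is either homozygous by phenotype or has at least one consistent homozygous assignment, so the count is 2.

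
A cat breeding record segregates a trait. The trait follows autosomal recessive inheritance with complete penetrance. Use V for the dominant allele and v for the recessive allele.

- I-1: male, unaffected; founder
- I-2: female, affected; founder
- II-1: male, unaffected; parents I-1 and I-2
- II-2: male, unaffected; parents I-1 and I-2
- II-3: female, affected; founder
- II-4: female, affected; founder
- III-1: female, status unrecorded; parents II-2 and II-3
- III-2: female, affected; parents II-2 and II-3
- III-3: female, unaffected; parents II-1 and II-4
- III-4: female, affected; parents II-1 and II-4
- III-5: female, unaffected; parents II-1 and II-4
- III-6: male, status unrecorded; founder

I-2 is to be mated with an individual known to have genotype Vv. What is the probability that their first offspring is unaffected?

I-2 is affected, so I-2 is vv.
The cross gives 1/2 Vv : 1/2 vv, so P(offspring is unaffected) = 1/2.

1/2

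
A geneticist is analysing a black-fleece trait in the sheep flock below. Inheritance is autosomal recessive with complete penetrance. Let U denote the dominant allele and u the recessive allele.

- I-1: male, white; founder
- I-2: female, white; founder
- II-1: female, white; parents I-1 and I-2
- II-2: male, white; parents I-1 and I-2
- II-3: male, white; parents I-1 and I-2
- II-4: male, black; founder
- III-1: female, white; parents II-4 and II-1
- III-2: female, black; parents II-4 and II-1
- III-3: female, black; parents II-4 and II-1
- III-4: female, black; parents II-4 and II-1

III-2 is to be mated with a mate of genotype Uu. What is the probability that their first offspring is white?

III-2 is black, so III-2 is uu.
The cross gives 1/2 Uu : 1/2 uu, so P(offspring is white) = 1/2.

1/2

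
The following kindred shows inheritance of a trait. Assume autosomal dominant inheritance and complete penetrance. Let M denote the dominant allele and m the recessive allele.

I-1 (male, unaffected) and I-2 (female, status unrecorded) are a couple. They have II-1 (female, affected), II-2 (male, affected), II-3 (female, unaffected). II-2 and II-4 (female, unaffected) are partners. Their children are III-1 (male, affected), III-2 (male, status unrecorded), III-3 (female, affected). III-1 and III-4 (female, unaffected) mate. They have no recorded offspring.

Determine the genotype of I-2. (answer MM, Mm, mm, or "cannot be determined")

Mm

From phenotype alone, I-2 is MM or Mm or mm.
I-2 passed M to II-1 (Mm, whose m came from I-1) and passed m to II-3 (mm), so I-2 is Mm.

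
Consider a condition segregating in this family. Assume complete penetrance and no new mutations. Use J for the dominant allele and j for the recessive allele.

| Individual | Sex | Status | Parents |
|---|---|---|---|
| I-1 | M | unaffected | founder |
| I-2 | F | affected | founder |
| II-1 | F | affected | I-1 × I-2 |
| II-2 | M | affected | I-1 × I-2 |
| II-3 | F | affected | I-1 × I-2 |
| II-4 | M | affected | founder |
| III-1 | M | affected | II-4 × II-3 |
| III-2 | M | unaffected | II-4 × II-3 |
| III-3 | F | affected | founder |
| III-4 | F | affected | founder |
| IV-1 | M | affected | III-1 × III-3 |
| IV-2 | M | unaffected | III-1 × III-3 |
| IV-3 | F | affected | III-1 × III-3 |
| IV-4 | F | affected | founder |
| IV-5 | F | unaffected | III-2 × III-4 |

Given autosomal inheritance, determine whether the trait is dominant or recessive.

dominant

II-4 and II-3 are both affected yet have an unaffected child III-2. Under a recessive model two affected parents are homozygous and every child would be affected, so the trait cannot be recessive.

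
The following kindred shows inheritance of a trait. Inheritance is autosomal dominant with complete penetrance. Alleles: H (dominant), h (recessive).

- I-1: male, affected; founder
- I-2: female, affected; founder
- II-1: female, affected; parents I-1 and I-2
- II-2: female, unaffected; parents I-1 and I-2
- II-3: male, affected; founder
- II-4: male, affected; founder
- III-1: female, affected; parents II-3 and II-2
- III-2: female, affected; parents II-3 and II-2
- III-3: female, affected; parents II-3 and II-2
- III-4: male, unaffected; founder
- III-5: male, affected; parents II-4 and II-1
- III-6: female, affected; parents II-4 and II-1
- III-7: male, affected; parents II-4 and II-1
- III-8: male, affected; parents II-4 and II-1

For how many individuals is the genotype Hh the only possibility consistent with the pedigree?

Obligate heterozygotes: I-1 is affected so carries H and passed h to II-2 (hh), so I-1 is Hh; I-2 is affected so carries H and passed h to II-2 (hh), so I-2 is Hh; III-1 is affected so carries H and received h from II-2 (hh), so III-1 is Hh; III-2 is affected so carries H and received h from II-2 (hh), so III-2 is Hh; III-3 is affected so carries H and received h from II-2 (hh), so III-3 is Hh.
Every other individual is either homozygous by phenotype or has at least one consistent homozygous assignment, so the count is 5.

5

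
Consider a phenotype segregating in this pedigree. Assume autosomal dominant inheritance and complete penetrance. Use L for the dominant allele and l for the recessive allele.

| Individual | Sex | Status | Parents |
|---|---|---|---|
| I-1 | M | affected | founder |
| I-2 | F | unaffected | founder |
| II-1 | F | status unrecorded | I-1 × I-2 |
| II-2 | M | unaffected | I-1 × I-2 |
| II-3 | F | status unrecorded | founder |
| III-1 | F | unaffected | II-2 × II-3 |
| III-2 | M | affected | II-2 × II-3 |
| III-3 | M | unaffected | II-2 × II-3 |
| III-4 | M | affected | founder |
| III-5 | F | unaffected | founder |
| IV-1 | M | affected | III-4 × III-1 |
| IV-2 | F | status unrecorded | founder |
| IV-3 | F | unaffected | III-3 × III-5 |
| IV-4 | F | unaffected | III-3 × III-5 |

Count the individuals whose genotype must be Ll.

4

Obligate heterozygotes: I-1 is affected so carries L and passed l to II-2 (ll), so I-1 is Ll; II-3 passed L to III-2 (Ll, whose l came from II-2) and passed l to III-1 (ll), so II-3 is Ll; III-2 is affected so carries L and received l from II-2 (ll), so III-2 is Ll; IV-1 is affected so carries L and received l from III-1 (ll), so IV-1 is Ll.
Every other individual is either homozygous by phenotype or has at least one consistent homozygous assignment, so the count is 4.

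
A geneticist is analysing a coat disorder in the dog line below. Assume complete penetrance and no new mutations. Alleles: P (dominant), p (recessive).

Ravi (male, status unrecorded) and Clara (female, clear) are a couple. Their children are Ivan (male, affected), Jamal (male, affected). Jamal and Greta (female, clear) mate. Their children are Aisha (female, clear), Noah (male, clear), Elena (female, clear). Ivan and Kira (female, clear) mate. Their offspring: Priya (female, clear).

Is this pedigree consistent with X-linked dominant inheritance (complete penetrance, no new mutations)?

Under X-linked dominant, Ivan (affected, male) cannot arise from Ravi (unrecorded) × Clara (clear).

No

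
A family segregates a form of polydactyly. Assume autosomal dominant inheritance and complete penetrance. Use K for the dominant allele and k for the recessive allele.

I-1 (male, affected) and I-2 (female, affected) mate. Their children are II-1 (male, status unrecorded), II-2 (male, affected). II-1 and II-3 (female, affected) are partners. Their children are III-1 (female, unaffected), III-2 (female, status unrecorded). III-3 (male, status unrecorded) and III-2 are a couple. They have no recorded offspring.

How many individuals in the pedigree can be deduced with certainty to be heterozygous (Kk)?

1

Obligate heterozygotes: II-3 is affected so carries K and passed k to III-1 (kk), so II-3 is Kk.
Every other individual is either homozygous by phenotype or has at least one consistent homozygous assignment, so the count is 1.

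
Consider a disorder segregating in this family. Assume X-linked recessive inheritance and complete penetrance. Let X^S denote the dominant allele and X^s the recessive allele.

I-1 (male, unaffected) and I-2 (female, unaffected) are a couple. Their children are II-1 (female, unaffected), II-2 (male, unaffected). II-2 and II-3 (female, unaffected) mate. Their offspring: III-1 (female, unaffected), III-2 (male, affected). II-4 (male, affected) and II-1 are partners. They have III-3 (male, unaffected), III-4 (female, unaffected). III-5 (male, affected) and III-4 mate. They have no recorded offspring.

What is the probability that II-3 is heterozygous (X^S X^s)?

1

II-3 is unaffected so carries S and passed s to III-2 (X^s Y), so II-3 is X^S X^s, giving P(X^S X^s) = 1.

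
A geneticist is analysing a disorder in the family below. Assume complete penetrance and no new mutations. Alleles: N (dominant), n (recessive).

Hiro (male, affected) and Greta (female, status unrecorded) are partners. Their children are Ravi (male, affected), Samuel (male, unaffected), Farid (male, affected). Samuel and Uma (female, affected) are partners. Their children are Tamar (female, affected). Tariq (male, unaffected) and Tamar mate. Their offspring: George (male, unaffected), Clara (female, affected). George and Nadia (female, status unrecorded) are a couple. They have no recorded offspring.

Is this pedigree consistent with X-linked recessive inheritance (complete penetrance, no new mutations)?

Under X-linked recessive, Tamar (affected, female) cannot arise from Samuel (unaffected) × Uma (affected).

No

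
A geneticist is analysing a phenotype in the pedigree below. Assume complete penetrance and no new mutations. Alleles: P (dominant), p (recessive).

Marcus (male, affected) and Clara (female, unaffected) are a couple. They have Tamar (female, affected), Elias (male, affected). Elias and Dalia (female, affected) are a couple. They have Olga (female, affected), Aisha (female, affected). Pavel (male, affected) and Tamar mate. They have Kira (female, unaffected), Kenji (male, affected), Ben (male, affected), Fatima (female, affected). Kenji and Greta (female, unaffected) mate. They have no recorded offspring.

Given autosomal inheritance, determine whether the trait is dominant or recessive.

Pavel and Tamar are both affected yet have an unaffected child Kira. Under a recessive model two affected parents are homozygous and every child would be affected, so the trait cannot be recessive.

dominant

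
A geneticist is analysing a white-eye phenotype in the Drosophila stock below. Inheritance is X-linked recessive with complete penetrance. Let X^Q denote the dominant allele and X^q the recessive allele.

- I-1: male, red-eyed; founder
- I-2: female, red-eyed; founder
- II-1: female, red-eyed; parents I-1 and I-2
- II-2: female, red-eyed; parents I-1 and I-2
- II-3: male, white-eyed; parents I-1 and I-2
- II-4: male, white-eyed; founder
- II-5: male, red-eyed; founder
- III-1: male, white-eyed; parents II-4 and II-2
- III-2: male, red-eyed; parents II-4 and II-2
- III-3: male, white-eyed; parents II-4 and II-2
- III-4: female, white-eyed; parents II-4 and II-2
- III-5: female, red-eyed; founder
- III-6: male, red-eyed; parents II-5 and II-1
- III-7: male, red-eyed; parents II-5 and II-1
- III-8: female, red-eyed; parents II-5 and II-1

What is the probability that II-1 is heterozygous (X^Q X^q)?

I-1 is red-eyed, so I-1 is X^Q Y.
I-2 is red-eyed so carries Q and passed q to II-2 (X^Q X^q, whose Q came from I-1), so I-2 is X^Q X^q.
Their cross gives offspring ratios 1/2 X^Q X^Q : 1/2 X^Q X^q. Conditioning on II-1 being red-eyed, P(X^Q X^q) = 1/2 / 1 = 1/2 before taking II-1's own offspring into account.
II-5 is red-eyed, so II-5 is X^Q Y.
Now use II-1's offspring. Probability of each recorded status — red-eyed son III-6: 1/2 if II-1 is X^Q X^q, 1 if X^Q X^Q; red-eyed son III-7: 1/2 if II-1 is X^Q X^q, 1 if X^Q X^Q. (III-8: equally likely either way, so uninformative.)
Bayes: P(X^Q X^q) = 1/2·1/4 / (1/2·1/4 + 1/2·1) = 1/5.

1/5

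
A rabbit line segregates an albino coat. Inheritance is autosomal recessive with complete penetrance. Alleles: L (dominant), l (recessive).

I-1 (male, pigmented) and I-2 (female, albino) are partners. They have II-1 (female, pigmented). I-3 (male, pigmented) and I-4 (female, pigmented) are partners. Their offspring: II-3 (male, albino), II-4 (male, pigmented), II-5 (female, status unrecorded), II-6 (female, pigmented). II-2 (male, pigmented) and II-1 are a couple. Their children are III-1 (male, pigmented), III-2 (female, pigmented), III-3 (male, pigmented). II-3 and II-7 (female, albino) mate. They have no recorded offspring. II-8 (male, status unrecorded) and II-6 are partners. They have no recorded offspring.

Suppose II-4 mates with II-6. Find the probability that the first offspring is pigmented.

I-3 is pigmented so carries L and passed l to II-3 (ll), so I-3 is Ll.
I-4 is pigmented so carries L and passed l to II-3 (ll), so I-4 is Ll.
II-4 is a pigmented offspring of I-3 (Ll) × I-4 (Ll), whose cross gives 1/4 LL : 1/2 Ll : 1/4 ll; conditioning on being pigmented, II-4 is LL with probability 1/3, Ll with probability 2/3.
II-6 is a pigmented offspring of I-3 (Ll) × I-4 (Ll), whose cross gives 1/4 LL : 1/2 Ll : 1/4 ll; conditioning on being pigmented, II-6 is LL with probability 1/3, Ll with probability 2/3.
Summing over parental genotype combinations, P(offspring is pigmented) = 1/9·1 + 2/9·1 + 2/9·1 + 4/9·3/4 = 8/9.

8/9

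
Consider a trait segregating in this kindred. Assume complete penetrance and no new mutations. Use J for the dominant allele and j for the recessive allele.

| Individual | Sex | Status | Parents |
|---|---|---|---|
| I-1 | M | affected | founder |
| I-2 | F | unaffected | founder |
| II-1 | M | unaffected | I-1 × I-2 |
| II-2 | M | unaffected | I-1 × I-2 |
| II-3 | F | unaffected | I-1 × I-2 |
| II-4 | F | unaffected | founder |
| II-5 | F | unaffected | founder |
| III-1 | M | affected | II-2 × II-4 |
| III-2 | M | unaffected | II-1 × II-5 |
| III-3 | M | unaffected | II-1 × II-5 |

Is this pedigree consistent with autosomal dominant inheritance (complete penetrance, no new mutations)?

Under autosomal dominant, III-1 (affected, male) cannot arise from II-2 (unaffected) × II-4 (unaffected).

No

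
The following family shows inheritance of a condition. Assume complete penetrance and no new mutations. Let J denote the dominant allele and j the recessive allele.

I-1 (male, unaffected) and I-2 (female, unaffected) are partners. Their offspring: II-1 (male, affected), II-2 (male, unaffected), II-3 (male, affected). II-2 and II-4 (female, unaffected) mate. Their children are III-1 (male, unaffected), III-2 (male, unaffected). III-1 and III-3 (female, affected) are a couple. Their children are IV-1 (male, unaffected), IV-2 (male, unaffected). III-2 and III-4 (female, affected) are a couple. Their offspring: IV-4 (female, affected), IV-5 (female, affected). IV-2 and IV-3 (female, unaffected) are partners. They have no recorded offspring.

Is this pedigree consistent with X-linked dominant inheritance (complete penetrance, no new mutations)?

No

Under X-linked dominant, II-1 (affected, male) cannot arise from I-1 (unaffected) × I-2 (unaffected).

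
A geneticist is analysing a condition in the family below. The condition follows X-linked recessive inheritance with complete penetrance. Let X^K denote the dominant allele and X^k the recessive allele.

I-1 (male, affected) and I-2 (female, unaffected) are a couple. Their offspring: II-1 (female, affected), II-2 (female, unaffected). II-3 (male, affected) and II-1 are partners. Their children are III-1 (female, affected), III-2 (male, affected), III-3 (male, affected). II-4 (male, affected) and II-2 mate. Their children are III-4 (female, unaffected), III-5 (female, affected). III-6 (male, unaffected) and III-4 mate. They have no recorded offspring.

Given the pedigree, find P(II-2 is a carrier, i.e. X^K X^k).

1

II-2 is unaffected so carries K and received k from I-1 (X^k Y), so II-2 is X^K X^k, giving P(X^K X^k) = 1.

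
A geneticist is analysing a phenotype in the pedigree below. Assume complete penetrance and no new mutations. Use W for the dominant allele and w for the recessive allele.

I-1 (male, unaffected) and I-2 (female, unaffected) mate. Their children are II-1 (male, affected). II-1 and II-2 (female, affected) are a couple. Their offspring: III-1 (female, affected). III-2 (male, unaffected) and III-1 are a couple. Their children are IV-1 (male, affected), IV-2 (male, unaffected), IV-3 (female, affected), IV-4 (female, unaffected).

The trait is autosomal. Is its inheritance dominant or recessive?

I-1 and I-2 are both unaffected yet have an affected child II-1. Under dominance, an affected child requires at least one affected parent, so the trait cannot be dominant.

recessive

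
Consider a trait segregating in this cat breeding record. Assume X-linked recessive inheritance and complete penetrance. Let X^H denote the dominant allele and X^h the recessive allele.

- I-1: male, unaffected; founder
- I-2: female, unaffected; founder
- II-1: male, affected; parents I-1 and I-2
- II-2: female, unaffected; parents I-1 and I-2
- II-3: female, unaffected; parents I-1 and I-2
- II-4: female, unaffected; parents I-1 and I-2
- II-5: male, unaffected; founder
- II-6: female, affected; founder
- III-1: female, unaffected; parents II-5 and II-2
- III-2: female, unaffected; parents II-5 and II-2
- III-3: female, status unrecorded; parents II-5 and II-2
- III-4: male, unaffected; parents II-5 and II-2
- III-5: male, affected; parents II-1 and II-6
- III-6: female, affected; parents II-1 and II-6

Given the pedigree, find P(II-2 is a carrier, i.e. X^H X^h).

I-1 is unaffected, so I-1 is X^H Y.
I-2 is unaffected so carries H and passed h to II-1 (X^h Y), so I-2 is X^H X^h.
Their cross gives offspring ratios 1/2 X^H X^H : 1/2 X^H X^h. Conditioning on II-2 being unaffected, P(X^H X^h) = 1/2 / 1 = 1/2 before taking II-2's own offspring into account.
II-5 is unaffected, so II-5 is X^H Y.
Now use II-2's offspring. Probability of each recorded status — unaffected son III-4: 1/2 if II-2 is X^H X^h, 1 if X^H X^H. (III-1, III-2, III-3: equally likely either way, so uninformative.)
Bayes: P(X^H X^h) = 1/2·1/2 / (1/2·1/2 + 1/2·1) = 1/3.

1/3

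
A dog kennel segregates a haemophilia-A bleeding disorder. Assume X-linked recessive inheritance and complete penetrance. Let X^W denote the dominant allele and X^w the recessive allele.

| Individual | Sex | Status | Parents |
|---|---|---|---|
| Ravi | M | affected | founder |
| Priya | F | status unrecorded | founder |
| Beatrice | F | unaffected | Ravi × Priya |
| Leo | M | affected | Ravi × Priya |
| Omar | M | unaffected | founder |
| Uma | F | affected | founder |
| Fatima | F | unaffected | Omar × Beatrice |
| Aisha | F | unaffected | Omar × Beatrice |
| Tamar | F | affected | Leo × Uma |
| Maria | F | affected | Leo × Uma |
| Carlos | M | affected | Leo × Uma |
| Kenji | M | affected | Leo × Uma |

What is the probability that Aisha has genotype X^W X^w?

1/2

Omar is unaffected, so Omar is X^W Y.
Beatrice is unaffected so carries W and received w from Ravi (X^w Y), so Beatrice is X^W X^w.
Their cross gives offspring ratios 1/2 X^W X^W : 1/2 X^W X^w. Conditioning on Aisha being unaffected, P(X^W X^w) = 1/2 / 1 = 1/2.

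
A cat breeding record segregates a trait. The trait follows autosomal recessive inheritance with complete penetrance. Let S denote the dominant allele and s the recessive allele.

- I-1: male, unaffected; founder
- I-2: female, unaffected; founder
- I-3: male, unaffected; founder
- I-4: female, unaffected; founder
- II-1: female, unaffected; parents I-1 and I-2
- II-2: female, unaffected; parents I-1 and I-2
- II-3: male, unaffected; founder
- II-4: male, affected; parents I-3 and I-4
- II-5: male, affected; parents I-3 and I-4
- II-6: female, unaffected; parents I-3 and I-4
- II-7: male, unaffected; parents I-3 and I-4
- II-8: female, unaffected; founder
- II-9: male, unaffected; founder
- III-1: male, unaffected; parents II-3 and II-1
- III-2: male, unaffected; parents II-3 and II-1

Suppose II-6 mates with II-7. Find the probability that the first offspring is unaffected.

I-3 is unaffected so carries S and passed s to II-4 (ss), so I-3 is Ss.
I-4 is unaffected so carries S and passed s to II-4 (ss), so I-4 is Ss.
II-6 is an unaffected offspring of I-3 (Ss) × I-4 (Ss), whose cross gives 1/4 SS : 1/2 Ss : 1/4 ss; conditioning on being unaffected, II-6 is SS with probability 1/3, Ss with probability 2/3.
II-7 is an unaffected offspring of I-3 (Ss) × I-4 (Ss), whose cross gives 1/4 SS : 1/2 Ss : 1/4 ss; conditioning on being unaffected, II-7 is SS with probability 1/3, Ss with probability 2/3.
Summing over parental genotype combinations, P(offspring is unaffected) = 1/9·1 + 2/9·1 + 2/9·1 + 4/9·3/4 = 8/9.

8/9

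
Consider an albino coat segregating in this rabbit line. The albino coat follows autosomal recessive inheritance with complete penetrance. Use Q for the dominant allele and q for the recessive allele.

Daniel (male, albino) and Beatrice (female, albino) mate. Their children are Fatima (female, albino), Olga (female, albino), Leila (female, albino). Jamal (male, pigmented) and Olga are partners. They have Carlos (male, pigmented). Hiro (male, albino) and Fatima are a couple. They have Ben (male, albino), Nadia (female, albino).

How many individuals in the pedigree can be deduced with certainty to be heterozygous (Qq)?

1

Obligate heterozygotes: Carlos is pigmented so carries Q and received q from Olga (qq), so Carlos is Qq.
Every other individual is either homozygous by phenotype or has at least one consistent homozygous assignment, so the count is 1.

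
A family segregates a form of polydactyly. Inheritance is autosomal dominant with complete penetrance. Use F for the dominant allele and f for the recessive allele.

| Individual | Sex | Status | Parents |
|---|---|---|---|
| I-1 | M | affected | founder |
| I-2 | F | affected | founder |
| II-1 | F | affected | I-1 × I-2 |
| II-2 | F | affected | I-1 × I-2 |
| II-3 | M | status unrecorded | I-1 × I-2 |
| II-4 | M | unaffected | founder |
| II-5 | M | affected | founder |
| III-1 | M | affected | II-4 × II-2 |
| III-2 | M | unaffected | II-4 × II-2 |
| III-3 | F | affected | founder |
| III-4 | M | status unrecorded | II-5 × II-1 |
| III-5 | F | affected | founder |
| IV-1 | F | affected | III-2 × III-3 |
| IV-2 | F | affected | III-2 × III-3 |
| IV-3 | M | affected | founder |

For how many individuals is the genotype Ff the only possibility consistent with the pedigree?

Obligate heterozygotes: II-2 is affected so carries F and passed f to III-2 (ff), so II-2 is Ff; III-1 is affected so carries F and received f from II-4 (ff), so III-1 is Ff; IV-1 is affected so carries F and received f from III-2 (ff), so IV-1 is Ff; IV-2 is affected so carries F and received f from III-2 (ff), so IV-2 is Ff.
Every other individual is either homozygous by phenotype or has at least one consistent homozygous assignment, so the count is 4.

4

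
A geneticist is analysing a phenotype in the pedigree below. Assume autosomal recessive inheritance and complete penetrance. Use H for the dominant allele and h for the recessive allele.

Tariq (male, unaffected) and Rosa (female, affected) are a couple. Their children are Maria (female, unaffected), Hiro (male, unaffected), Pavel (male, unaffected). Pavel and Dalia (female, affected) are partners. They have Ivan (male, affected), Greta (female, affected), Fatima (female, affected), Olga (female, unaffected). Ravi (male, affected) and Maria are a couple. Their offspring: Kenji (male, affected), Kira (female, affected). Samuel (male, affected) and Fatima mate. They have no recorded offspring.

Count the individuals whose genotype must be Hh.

4

Obligate heterozygotes: Maria is unaffected so carries H and received h from Rosa (hh), so Maria is Hh; Hiro is unaffected so carries H and received h from Rosa (hh), so Hiro is Hh; Pavel is unaffected so carries H and received h from Rosa (hh), so Pavel is Hh; Olga is unaffected so carries H and received h from Dalia (hh), so Olga is Hh.
Every other individual is either homozygous by phenotype or has at least one consistent homozygous assignment, so the count is 4.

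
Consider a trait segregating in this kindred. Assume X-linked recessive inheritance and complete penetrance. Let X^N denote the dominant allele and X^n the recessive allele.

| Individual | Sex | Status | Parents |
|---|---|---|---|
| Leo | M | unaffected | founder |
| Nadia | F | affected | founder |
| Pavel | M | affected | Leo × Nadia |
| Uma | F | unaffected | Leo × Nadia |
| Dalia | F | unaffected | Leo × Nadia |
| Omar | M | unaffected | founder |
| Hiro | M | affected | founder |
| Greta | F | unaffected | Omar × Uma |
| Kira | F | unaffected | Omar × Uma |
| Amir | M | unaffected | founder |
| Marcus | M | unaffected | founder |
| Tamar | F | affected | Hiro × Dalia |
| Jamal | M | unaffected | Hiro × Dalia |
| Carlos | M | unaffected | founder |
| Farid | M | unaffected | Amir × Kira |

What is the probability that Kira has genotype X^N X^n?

1/3

Omar is unaffected, so Omar is X^N Y.
Uma is unaffected so carries N and received n from Nadia (X^n X^n), so Uma is X^N X^n.
Their cross gives offspring ratios 1/2 X^N X^N : 1/2 X^N X^n. Conditioning on Kira being unaffected, P(X^N X^n) = 1/2 / 1 = 1/2 before taking Kira's own offspring into account.
Amir is unaffected, so Amir is X^N Y.
Now use Kira's offspring. Probability of each recorded status — unaffected son Farid: 1/2 if Kira is X^N X^n, 1 if X^N X^N.
Bayes: P(X^N X^n) = 1/2·1/2 / (1/2·1/2 + 1/2·1) = 1/3.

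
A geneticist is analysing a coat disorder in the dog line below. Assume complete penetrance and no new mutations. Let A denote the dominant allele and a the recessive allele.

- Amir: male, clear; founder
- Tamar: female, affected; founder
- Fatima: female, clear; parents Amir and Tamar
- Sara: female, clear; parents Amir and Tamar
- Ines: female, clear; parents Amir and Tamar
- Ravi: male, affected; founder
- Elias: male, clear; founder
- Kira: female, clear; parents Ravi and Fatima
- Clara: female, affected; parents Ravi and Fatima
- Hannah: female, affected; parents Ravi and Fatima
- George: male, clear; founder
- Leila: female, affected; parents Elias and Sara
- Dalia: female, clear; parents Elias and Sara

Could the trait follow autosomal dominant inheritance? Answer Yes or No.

Under autosomal dominant, Leila (affected, female) cannot arise from Elias (clear) × Sara (clear).

No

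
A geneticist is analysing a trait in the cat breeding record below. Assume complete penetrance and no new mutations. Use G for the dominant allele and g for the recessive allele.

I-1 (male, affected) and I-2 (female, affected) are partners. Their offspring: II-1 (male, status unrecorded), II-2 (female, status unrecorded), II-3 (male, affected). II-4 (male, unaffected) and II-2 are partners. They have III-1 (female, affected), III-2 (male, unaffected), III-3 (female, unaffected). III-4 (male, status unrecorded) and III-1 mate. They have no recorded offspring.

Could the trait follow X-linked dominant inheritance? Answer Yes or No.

A consistent assignment under X-linked dominant exists: I-1 X^G Y, I-2 X^G X^g, II-1 X^G Y, II-2 X^G X^g, II-3 X^G Y, II-4 X^g Y, III-1 X^G X^g, III-2 X^g Y, III-3 X^g X^g, III-4 X^G Y.
In this assignment every recorded phenotype matches its genotype and every non-founder's genotype is obtainable from its parents' genotypes, so the pedigree is consistent.

Yes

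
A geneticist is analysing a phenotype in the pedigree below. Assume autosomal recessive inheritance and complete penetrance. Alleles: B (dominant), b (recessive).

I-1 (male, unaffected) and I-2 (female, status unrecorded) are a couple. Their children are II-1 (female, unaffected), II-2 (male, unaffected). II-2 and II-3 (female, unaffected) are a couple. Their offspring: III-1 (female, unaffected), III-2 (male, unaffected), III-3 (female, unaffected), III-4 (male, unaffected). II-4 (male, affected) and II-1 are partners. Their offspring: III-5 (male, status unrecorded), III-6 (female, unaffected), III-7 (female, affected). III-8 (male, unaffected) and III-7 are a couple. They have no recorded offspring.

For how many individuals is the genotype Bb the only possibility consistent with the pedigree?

Obligate heterozygotes: II-1 is unaffected so carries B and passed b to III-7 (bb), so II-1 is Bb; III-6 is unaffected so carries B and received b from II-4 (bb), so III-6 is Bb.
Every other individual is either homozygous by phenotype or has at least one consistent homozygous assignment, so the count is 2.

2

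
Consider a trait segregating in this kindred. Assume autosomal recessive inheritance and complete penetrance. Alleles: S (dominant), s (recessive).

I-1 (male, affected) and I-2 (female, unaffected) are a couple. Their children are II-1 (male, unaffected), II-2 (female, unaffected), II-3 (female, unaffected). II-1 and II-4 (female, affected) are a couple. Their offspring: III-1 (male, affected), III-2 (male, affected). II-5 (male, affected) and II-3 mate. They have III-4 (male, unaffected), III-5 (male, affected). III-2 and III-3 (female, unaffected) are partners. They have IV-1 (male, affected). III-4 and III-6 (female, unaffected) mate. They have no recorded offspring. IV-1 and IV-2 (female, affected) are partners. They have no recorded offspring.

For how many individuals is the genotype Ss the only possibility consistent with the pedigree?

5

Obligate heterozygotes: II-1 is unaffected so carries S and received s from I-1 (ss), so II-1 is Ss; II-2 is unaffected so carries S and received s from I-1 (ss), so II-2 is Ss; II-3 is unaffected so carries S and received s from I-1 (ss), so II-3 is Ss; III-3 is unaffected so carries S and passed s to IV-1 (ss), so III-3 is Ss; III-4 is unaffected so carries S and received s from II-5 (ss), so III-4 is Ss.
Every other individual is either homozygous by phenotype or has at least one consistent homozygous assignment, so the count is 5.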